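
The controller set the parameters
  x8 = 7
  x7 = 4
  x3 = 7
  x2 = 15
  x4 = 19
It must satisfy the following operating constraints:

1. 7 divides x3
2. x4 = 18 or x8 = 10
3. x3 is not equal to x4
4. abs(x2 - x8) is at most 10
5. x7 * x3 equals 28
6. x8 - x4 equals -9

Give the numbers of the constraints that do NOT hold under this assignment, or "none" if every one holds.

1. 7 / 7 = 1, so 7 divides 7  holds
2. x4 = 19 ≠ 18 and x8 = 7 ≠ 10; both disjuncts false  fails
3. x3 = 7, x4 = 19; distinct  holds
4. abs(15 - 7) = 8; 8 ≤ 10  holds
5. x7 * x3 = 4 * 7 = 28  holds
6. x8 - x4 = 7 - 19 = -12, not -9  fails

Constraints 2, 6 do not hold.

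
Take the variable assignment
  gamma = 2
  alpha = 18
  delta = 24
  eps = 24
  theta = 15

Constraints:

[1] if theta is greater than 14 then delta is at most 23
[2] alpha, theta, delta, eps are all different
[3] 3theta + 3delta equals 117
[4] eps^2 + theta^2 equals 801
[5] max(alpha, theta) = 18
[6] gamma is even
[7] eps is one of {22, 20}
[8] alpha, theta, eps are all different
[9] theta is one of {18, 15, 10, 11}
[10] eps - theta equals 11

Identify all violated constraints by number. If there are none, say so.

The assignment fails constraints 1, 2, 7, 10.

[1] theta = 15 > 14, so we need delta ≤ 23; but delta = 24 > 23  FAIL
[2] delta = eps = 24, not all different  FAIL
[3] 3theta + 3delta = 3(15) + 3(24) = 117  OK
[4] eps^2 + theta^2 = 24^2 + 15^2 = 576 + 225 = 801  OK
[5] max(18, 15) = 18  OK
[6] gamma = 2 is even  OK
[7] eps = 24 is not in {22, 20}  FAIL
[8] values 18, 15, 24 are pairwise distinct  OK
[9] theta = 15 is in {18, 15, 10, 11}  OK
[10] eps - theta = 24 - 15 = 9, not 11  FAIL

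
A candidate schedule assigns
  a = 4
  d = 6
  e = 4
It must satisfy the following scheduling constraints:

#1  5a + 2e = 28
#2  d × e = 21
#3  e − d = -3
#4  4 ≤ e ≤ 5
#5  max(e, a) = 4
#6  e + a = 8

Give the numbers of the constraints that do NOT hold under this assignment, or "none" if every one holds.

No — constraints 2 and 3 are not satisfied.

#1 5a + 2e = 5(4) + 2(4) = 28  holds
#2 d × e = 6 × 4 = 24, not 21  fails
#3 e − d = 4 − 6 = -2, not -3  fails
#4 e = 4 lies in [4, 5]  holds
#5 max(4, 4) = 4  holds
#6 e + a = 4 + 4 = 8  holds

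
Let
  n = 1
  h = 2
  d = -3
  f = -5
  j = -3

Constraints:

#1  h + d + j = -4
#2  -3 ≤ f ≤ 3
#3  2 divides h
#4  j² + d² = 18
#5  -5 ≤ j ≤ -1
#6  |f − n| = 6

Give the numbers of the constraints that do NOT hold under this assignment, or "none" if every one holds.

#1 h + d + j = 2 + (-3) + (-3) = -4 — OK.
#2 f = -5 is outside [-3, 3] — violated.
#3 2 / 2 = 1, so 2 divides 2 — OK.
#4 j² + d² = (-3)² + (-3)² = 9 + 9 = 18 — OK.
#5 j = -3 lies in [-5, -1] — OK.
#6 |-5 − 1| = 6 — OK.

The assignment fails constraint 2.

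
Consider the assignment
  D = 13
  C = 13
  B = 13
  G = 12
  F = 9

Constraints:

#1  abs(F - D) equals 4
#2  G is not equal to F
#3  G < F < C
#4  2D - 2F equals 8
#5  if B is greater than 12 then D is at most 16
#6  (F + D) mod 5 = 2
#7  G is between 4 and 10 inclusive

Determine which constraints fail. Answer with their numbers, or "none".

Constraints 3, 7 are violated.

#1 abs(9 - 13) = 4  OK
#2 G = 12, F = 9; distinct  OK
#3 values 12, 9, 13; G = 12 is not < F = 9  FAIL
#4 2D - 2F = 2(13) - 2(9) = 8  OK
#5 B = 13 > 12, so we need D ≤ 16; D = 13 ≤ 16  OK
#6 F + D = 22; 22 mod 5 = 2  OK
#7 G = 12 is outside [4, 10]  FAIL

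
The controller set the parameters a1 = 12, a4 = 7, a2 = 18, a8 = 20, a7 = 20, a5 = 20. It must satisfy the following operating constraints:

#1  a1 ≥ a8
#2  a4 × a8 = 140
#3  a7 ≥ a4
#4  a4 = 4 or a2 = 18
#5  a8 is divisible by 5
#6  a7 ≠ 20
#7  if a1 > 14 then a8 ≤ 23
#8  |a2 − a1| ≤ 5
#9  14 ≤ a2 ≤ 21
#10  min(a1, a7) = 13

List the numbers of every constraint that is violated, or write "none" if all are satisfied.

#1 a1 = 12, a8 = 20; 12 < 20 (want ≥) — violated.
#2 a4 × a8 = 7 × 20 = 140 — OK.
#3 a7 = 20, a4 = 7; 20 ≥ 7 — OK.
#4 a4 = 7 ≠ 4, but a2 = 18 = 18 (second disjunct) — OK.
#5 20 / 5 = 4, so 5 divides 20 — OK.
#6 a7 = 20, but 20 is required to differ — violated.
#7 a1 = 12, not > 14; antecedent false, conditional vacuously true — OK.
#8 |18 − 12| = 6; 6 > 5, exceeds bound 5 — violated.
#9 a2 = 18 lies in [14, 21] — OK.
#10 min(12, 20) = 12, not 13 — violated.

No — constraints 1, 6, 8, and 10 are not satisfied.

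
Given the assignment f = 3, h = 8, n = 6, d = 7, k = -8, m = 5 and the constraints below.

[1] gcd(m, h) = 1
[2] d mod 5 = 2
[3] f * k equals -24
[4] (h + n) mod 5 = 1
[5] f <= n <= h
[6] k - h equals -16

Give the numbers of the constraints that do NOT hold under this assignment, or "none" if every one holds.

Constraint 4 does not hold.

[1] gcd(5, 8) = 1  ✔
[2] 7 mod 5 = 2  ✔
[3] f * k = 3 * (-8) = -24  ✔
[4] h + n = 14; 14 mod 5 = 4, not 1  ✘
[5] values 3 <= 6 <= 8  ✔
[6] k - h = -8 - 8 = -16  ✔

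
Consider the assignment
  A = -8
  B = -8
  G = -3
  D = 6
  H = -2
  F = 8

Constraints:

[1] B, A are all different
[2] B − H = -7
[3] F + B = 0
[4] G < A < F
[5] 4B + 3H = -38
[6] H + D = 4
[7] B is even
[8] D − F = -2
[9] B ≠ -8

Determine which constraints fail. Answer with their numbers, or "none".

[1] B = A = -8, not all different — violated.
[2] B − H = -8 − (-2) = -6, not -7 — violated.
[3] F + B = 8 + (-8) = 0 — OK.
[4] values -3, -8, 8; G = -3 is not < A = -8 — violated.
[5] 4B + 3H = 4(-8) + 3(-2) = -38 — OK.
[6] H + D = -2 + 6 = 4 — OK.
[7] B = -8 is even — OK.
[8] D − F = 6 − 8 = -2 — OK.
[9] B = -8, but -8 is required to differ — violated.

Constraints 1, 2, 4, 9 do not hold.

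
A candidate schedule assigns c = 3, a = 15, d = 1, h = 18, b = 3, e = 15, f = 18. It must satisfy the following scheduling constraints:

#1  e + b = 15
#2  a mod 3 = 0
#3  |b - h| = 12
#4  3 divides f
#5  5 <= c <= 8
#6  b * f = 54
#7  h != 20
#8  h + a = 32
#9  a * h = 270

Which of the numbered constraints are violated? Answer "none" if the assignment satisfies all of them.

No — constraints 1, 3, 5, and 8 are not satisfied.

#1 e + b = 15 + 3 = 18, not 15 — violated.
#2 15 mod 3 = 0 — OK.
#3 |3 - 18| = 15, not 12 — violated.
#4 18 / 3 = 6, so 3 divides 18 — OK.
#5 c = 3 is outside [5, 8] — violated.
#6 b * f = 3 * 18 = 54 — OK.
#7 h = 18, and 18 ≠ 20 — OK.
#8 h + a = 18 + 15 = 33, not 32 — violated.
#9 a * h = 15 * 18 = 270 — OK.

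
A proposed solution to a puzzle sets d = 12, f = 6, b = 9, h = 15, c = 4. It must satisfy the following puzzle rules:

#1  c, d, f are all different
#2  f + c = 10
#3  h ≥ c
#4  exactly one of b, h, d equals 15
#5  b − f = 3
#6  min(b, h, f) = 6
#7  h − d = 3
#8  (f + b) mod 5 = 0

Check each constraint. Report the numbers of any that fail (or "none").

The assignment satisfies every constraint.

#1 values 4, 12, 6 are pairwise distinct  yes
#2 f + c = 6 + 4 = 10  yes
#3 h = 15, c = 4; 15 ≥ 4  yes
#4 b=9, h=15, d=12; 1 of them equals 15  yes
#5 b − f = 9 − 6 = 3  yes
#6 min(9, 15, 6) = 6  yes
#7 h − d = 15 − 12 = 3  yes
#8 f + b = 15; 15 mod 5 = 0  yes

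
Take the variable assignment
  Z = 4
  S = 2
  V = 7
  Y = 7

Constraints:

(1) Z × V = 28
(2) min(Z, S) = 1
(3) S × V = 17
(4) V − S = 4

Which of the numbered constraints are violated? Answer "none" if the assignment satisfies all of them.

(1) Z × V = 4 × 7 = 28 — OK.
(2) min(4, 2) = 2, not 1 — violated.
(3) S × V = 2 × 7 = 14, not 17 — violated.
(4) V − S = 7 − 2 = 5, not 4 — violated.

Constraints 2, 3, 4 are violated.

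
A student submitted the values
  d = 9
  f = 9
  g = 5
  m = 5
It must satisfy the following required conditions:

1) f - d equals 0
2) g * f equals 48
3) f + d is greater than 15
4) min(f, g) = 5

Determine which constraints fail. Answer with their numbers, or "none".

1) f - d = 9 - 9 = 0 — holds.
2) g * f = 5 * 9 = 45, not 48 — fails.
3) f + d = 9 + 9 = 18; 18 > 15 — holds.
4) min(9, 5) = 5 — holds.

Violated: 2.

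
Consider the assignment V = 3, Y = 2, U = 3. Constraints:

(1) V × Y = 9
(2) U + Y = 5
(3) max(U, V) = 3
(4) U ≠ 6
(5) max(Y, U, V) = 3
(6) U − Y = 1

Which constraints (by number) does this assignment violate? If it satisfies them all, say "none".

(1) V × Y = 3 × 2 = 6, not 9  no
(2) U + Y = 3 + 2 = 5  yes
(3) max(3, 3) = 3  yes
(4) U = 3, and 3 ≠ 6  yes
(5) max(2, 3, 3) = 3  yes
(6) U − Y = 3 − 2 = 1  yes

Constraint 1 is violated.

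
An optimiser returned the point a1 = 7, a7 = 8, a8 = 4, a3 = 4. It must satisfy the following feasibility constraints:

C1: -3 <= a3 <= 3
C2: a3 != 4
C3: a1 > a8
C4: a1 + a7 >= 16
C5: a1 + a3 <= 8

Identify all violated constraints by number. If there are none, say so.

C1: a3 = 4 is outside [-3, 3]  false
C2: a3 = 4, but 4 is required to differ  false
C3: a1 = 7, a8 = 4; 7 > 4  true
C4: a1 + a7 = 7 + 8 = 15; 15 < 16, bound 16 not met  false
C5: a1 + a3 = 7 + 4 = 11; 11 > 8, bound 8 not met  false

No — constraints 1, 2, 4, and 5 are not satisfied.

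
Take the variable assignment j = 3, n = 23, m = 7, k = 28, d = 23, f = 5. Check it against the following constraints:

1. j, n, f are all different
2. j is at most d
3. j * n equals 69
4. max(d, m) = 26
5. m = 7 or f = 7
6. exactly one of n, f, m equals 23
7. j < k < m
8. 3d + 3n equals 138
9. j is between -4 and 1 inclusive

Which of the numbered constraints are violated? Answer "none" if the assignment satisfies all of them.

1. values 3, 23, 5 are pairwise distinct  ✔
2. j = 3, d = 23; 3 ≤ 23  ✔
3. j * n = 3 * 23 = 69  ✔
4. max(23, 7) = 23, not 26  ✘
5. m = 7 = 7 (first disjunct)  ✔
6. n=23, f=5, m=7; 1 of them equals 23  ✔
7. values 3, 28, 7; k = 28 is not < m = 7  ✘
8. 3d + 3n = 3(23) + 3(23) = 138  ✔
9. j = 3 is outside [-4, 1]  ✘

Constraints 4, 7, and 9 are violated.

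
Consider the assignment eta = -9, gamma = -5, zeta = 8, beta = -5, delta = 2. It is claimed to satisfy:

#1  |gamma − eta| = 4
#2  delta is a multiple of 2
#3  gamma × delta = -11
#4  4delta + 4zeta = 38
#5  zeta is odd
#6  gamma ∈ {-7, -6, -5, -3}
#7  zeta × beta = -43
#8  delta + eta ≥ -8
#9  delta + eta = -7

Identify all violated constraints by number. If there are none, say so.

Violated: 3, 4, 5, 7.

#1 |-5 − (-9)| = 4 — holds.
#2 2 / 2 = 1, so 2 divides 2 — holds.
#3 gamma × delta = -5 × 2 = -10, not -11 — does not hold.
#4 4delta + 4zeta = 4(2) + 4(8) = 40, not 38 — does not hold.
#5 zeta = 8 is even — does not hold.
#6 gamma = -5 is in {-7, -6, -5, -3} — holds.
#7 zeta × beta = 8 × (-5) = -40, not -43 — does not hold.
#8 delta + eta = 2 + (-9) = -7; -7 ≥ -8 — holds.
#9 delta + eta = 2 + (-9) = -7 — holds.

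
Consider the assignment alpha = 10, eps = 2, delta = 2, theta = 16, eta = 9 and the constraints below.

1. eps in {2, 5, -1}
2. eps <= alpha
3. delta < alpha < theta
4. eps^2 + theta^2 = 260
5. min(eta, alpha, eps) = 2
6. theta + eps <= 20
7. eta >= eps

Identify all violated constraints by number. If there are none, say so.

1. eps = 2 is in {2, 5, -1}  yes
2. eps = 2, alpha = 10; 2 ≤ 10  yes
3. values 2 < 10 < 16  yes
4. eps^2 + theta^2 = 2^2 + 16^2 = 4 + 256 = 260  yes
5. min(9, 10, 2) = 2  yes
6. theta + eps = 16 + 2 = 18; 18 ≤ 20  yes
7. eta = 9, eps = 2; 9 ≥ 2  yes

None — every constraint holds.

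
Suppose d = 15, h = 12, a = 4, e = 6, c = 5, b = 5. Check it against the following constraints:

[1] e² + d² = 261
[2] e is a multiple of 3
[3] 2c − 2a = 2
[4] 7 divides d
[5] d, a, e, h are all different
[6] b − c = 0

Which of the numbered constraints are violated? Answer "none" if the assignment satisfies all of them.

No — constraint 4 is not satisfied.

[1] e² + d² = 6² + 15² = 36 + 225 = 261  yes
[2] 6 / 3 = 2, so 3 divides 6  yes
[3] 2c − 2a = 2(5) − 2(4) = 2  yes
[4] 15 = 7×2 + 1, so 7 does not divide 15  no
[5] values 15, 4, 6, 12 are pairwise distinct  yes
[6] b − c = 5 − 5 = 0  yes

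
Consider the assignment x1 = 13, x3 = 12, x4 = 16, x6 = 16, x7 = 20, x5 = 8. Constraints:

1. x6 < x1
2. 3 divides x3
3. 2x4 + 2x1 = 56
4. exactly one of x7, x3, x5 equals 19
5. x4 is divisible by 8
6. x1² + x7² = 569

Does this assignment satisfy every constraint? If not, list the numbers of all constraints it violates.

1. x6 = 16, x1 = 13; 16 ≥ 13 (want <)  fails
2. 12 / 3 = 4, so 3 divides 12  holds
3. 2x4 + 2x1 = 2(16) + 2(13) = 58, not 56  fails
4. x7=20, x3=12, x5=8; 0 of them equal 19, not exactly one  fails
5. 16 / 8 = 2, so 8 divides 16  holds
6. x1² + x7² = 13² + 20² = 169 + 400 = 569  holds

Constraints 1, 3, 4 do not hold.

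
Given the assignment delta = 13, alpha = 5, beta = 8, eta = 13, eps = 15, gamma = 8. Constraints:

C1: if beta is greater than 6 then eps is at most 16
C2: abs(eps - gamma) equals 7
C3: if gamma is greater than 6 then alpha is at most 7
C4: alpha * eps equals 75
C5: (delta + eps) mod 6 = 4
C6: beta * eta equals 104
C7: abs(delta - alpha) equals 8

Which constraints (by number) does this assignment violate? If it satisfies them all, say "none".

No violations.

C1: beta = 8 > 6, so we need eps ≤ 16; eps = 15 ≤ 16  ✓
C2: abs(15 - 8) = 7  ✓
C3: gamma = 8 > 6, so we need alpha ≤ 7; alpha = 5 ≤ 7  ✓
C4: alpha * eps = 5 * 15 = 75  ✓
C5: delta + eps = 28; 28 mod 6 = 4  ✓
C6: beta * eta = 8 * 13 = 104  ✓
C7: abs(13 - 5) = 8  ✓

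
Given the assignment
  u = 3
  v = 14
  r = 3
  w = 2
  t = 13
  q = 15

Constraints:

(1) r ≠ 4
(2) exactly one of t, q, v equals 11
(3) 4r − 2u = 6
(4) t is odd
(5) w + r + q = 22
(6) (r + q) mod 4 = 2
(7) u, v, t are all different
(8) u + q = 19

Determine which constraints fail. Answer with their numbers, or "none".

(1) r = 3, and 3 ≠ 4 — holds.
(2) t=13, q=15, v=14; 0 of them equal 11, not exactly one — does not hold.
(3) 4r − 2u = 4(3) − 2(3) = 6 — holds.
(4) t = 13 is odd — holds.
(5) w + r + q = 2 + 3 + 15 = 20, not 22 — does not hold.
(6) r + q = 18; 18 mod 4 = 2 — holds.
(7) values 3, 14, 13 are pairwise distinct — holds.
(8) u + q = 3 + 15 = 18, not 19 — does not hold.

Constraints 2, 5, and 8 are violated.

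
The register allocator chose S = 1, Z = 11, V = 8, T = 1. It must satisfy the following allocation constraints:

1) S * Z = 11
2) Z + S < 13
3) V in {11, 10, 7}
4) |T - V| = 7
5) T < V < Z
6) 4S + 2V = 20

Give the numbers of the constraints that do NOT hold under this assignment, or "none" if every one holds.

Constraint 3 does not hold.

1) S * Z = 1 * 11 = 11  ✓
2) Z + S = 11 + 1 = 12; 12 < 13  ✓
3) V = 8 is not in {11, 10, 7}  ✗
4) |1 - 8| = 7  ✓
5) values 1 < 8 < 11  ✓
6) 4S + 2V = 4(1) + 2(8) = 20  ✓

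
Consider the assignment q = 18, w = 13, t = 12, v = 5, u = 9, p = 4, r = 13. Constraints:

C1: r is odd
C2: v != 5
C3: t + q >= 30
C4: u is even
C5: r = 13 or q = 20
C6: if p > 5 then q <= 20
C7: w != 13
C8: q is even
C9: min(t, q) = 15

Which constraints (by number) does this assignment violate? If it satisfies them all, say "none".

C1: r = 13 is odd — OK.
C2: v = 5, but 5 is required to differ — violated.
C3: t + q = 12 + 18 = 30; 30 ≥ 30 — OK.
C4: u = 9 is odd — violated.
C5: r = 13 = 13 (first disjunct) — OK.
C6: p = 4, not > 5; antecedent false, conditional vacuously true — OK.
C7: w = 13, but 13 is required to differ — violated.
C8: q = 18 is even — OK.
C9: min(12, 18) = 12, not 15 — violated.

Violated: 2, 4, 7, 9.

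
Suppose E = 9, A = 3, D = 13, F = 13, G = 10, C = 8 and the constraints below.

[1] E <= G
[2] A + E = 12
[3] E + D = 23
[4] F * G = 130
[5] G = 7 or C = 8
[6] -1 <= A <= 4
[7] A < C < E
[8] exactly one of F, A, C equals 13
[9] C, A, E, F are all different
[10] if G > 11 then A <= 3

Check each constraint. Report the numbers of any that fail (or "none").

Violated: 3.

[1] E = 9, G = 10; 9 ≤ 10 — satisfied.
[2] A + E = 3 + 9 = 12 — satisfied.
[3] E + D = 9 + 13 = 22, not 23 — violated.
[4] F * G = 13 * 10 = 130 — satisfied.
[5] G = 10 ≠ 7, but C = 8 = 8 (second disjunct) — satisfied.
[6] A = 3 lies in [-1, 4] — satisfied.
[7] values 3 < 8 < 9 — satisfied.
[8] F=13, A=3, C=8; 1 of them equals 13 — satisfied.
[9] values 8, 3, 9, 13 are pairwise distinct — satisfied.
[10] G = 10, not > 11; antecedent false, conditional vacuously true — satisfied.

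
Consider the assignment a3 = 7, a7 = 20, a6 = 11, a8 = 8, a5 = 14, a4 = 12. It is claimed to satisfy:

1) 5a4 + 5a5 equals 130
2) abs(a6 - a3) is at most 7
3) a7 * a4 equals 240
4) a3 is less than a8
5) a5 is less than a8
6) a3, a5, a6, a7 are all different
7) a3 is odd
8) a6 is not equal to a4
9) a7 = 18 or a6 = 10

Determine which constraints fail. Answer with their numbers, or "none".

1) 5a4 + 5a5 = 5(12) + 5(14) = 130  OK
2) abs(11 - 7) = 4; 4 ≤ 7  OK
3) a7 * a4 = 20 * 12 = 240  OK
4) a3 = 7, a8 = 8; 7 < 8  OK
5) a5 = 14, a8 = 8; 14 ≥ 8 (want <)  FAIL
6) values 7, 14, 11, 20 are pairwise distinct  OK
7) a3 = 7 is odd  OK
8) a6 = 11, a4 = 12; distinct  OK
9) a7 = 20 ≠ 18 and a6 = 11 ≠ 10; both disjuncts false  FAIL

No — constraints 5 and 9 are not satisfied.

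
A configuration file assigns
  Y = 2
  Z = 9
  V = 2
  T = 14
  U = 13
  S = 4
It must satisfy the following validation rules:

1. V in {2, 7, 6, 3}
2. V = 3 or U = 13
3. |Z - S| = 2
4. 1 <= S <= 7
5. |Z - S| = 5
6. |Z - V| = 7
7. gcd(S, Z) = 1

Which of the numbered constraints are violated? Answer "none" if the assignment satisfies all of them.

No — constraint 3 is not satisfied.

1. V = 2 is in {2, 7, 6, 3}  yes
2. V = 2 ≠ 3, but U = 13 = 13 (second disjunct)  yes
3. |9 - 4| = 5, not 2  no
4. S = 4 lies in [1, 7]  yes
5. |9 - 4| = 5  yes
6. |9 - 2| = 7  yes
7. gcd(4, 9) = 1  yes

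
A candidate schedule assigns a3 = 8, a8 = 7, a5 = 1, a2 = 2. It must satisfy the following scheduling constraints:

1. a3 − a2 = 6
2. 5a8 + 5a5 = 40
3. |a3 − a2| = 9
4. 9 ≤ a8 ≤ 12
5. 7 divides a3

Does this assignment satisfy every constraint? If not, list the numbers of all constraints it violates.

Constraints 3, 4, and 5 do not hold.

1. a3 − a2 = 8 − 2 = 6 — OK.
2. 5a8 + 5a5 = 5(7) + 5(1) = 40 — OK.
3. |8 − 2| = 6, not 9 — violated.
4. a8 = 7 is outside [9, 12] — violated.
5. 8 = 7×1 + 1, so 7 does not divide 8 — violated.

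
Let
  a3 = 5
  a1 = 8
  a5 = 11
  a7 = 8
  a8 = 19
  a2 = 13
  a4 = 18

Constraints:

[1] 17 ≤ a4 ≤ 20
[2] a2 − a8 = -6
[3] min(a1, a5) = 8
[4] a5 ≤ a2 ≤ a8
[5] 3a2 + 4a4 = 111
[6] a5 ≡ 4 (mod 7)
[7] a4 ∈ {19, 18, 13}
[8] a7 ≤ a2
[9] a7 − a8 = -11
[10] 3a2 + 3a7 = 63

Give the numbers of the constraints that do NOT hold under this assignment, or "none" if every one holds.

[1] a4 = 18 lies in [17, 20] — OK.
[2] a2 − a8 = 13 − 19 = -6 — OK.
[3] min(8, 11) = 8 — OK.
[4] values 11 ≤ 13 ≤ 19 — OK.
[5] 3a2 + 4a4 = 3(13) + 4(18) = 111 — OK.
[6] 11 mod 7 = 4 — OK.
[7] a4 = 18 is in {19, 18, 13} — OK.
[8] a7 = 8, a2 = 13; 8 ≤ 13 — OK.
[9] a7 − a8 = 8 − 19 = -11 — OK.
[10] 3a2 + 3a7 = 3(13) + 3(8) = 63 — OK.

Yes — all constraints hold.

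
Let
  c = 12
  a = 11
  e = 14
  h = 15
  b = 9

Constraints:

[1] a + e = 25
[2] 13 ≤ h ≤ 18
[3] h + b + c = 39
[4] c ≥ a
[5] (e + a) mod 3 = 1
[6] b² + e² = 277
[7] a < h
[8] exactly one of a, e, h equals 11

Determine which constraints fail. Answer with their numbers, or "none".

Violated: 3.

[1] a + e = 11 + 14 = 25  yes
[2] h = 15 lies in [13, 18]  yes
[3] h + b + c = 15 + 9 + 12 = 36, not 39  no
[4] c = 12, a = 11; 12 ≥ 11  yes
[5] e + a = 25; 25 mod 3 = 1  yes
[6] b² + e² = 9² + 14² = 81 + 196 = 277  yes
[7] a = 11, h = 15; 11 < 15  yes
[8] a=11, e=14, h=15; 1 of them equals 11  yes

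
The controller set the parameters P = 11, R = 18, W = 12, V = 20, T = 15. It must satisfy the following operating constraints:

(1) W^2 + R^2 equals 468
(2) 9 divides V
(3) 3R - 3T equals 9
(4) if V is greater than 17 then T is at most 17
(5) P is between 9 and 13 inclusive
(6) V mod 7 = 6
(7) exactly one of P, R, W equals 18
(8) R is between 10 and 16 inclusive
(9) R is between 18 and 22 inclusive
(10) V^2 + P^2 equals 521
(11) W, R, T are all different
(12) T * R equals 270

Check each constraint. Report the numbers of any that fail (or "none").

Constraints 2 and 8 are violated.

(1) W^2 + R^2 = 12^2 + 18^2 = 144 + 324 = 468  ✓
(2) 20 = 9*2 + 2, so 9 does not divide 20  ✗
(3) 3R - 3T = 3(18) - 3(15) = 9  ✓
(4) V = 20 > 17, so we need T ≤ 17; T = 15 ≤ 17  ✓
(5) P = 11 lies in [9, 13]  ✓
(6) 20 mod 7 = 6  ✓
(7) P=11, R=18, W=12; 1 of them equals 18  ✓
(8) R = 18 is outside [10, 16]  ✗
(9) R = 18 lies in [18, 22]  ✓
(10) V^2 + P^2 = 20^2 + 11^2 = 400 + 121 = 521  ✓
(11) values 12, 18, 15 are pairwise distinct  ✓
(12) T * R = 15 * 18 = 270  ✓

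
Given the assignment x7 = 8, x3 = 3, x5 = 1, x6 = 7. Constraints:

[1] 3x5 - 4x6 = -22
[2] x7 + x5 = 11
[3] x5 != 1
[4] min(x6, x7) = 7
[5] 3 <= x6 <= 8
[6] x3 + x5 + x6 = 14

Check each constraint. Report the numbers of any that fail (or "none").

[1] 3x5 - 4x6 = 3(1) - 4(7) = -25, not -22 — violated.
[2] x7 + x5 = 8 + 1 = 9, not 11 — violated.
[3] x5 = 1, but 1 is required to differ — violated.
[4] min(7, 8) = 7 — satisfied.
[5] x6 = 7 lies in [3, 8] — satisfied.
[6] x3 + x5 + x6 = 3 + 1 + 7 = 11, not 14 — violated.

The assignment fails constraints 1, 2, 3, and 6.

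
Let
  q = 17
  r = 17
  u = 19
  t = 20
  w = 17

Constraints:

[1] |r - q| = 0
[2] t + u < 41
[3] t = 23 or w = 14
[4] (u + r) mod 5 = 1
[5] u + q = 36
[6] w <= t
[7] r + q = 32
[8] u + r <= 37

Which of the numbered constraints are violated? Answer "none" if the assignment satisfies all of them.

[1] |17 - 17| = 0 — OK.
[2] t + u = 20 + 19 = 39; 39 < 41 — OK.
[3] t = 20 ≠ 23 and w = 17 ≠ 14; both disjuncts false — violated.
[4] u + r = 36; 36 mod 5 = 1 — OK.
[5] u + q = 19 + 17 = 36 — OK.
[6] w = 17, t = 20; 17 ≤ 20 — OK.
[7] r + q = 17 + 17 = 34, not 32 — violated.
[8] u + r = 19 + 17 = 36; 36 ≤ 37 — OK.

Constraints 3, 7 are violated.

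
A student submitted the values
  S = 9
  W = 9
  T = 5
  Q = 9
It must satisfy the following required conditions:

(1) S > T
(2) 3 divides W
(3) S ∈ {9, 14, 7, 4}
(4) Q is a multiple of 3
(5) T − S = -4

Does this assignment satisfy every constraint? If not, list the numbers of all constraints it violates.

(1) S = 9, T = 5; 9 > 5  yes
(2) 9 / 3 = 3, so 3 divides 9  yes
(3) S = 9 is in {9, 14, 7, 4}  yes
(4) 9 / 3 = 3, so 3 divides 9  yes
(5) T − S = 5 − 9 = -4  yes

The assignment satisfies every constraint.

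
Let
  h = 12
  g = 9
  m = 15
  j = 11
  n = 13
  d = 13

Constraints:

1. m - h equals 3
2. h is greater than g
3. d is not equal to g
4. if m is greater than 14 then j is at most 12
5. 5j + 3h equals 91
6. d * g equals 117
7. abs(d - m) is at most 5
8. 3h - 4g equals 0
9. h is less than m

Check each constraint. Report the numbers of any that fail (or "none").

No violations.

1. m - h = 15 - 12 = 3 — satisfied.
2. h = 12, g = 9; 12 > 9 — satisfied.
3. d = 13, g = 9; distinct — satisfied.
4. m = 15 > 14, so we need j ≤ 12; j = 11 ≤ 12 — satisfied.
5. 5j + 3h = 5(11) + 3(12) = 91 — satisfied.
6. d * g = 13 * 9 = 117 — satisfied.
7. abs(13 - 15) = 2; 2 ≤ 5 — satisfied.
8. 3h - 4g = 3(12) - 4(9) = 0 — satisfied.
9. h = 12, m = 15; 12 < 15 — satisfied.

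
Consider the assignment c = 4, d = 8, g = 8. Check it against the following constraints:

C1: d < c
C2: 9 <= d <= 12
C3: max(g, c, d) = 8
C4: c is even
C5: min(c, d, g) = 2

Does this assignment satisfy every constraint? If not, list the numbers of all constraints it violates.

The assignment fails constraints 1, 2, and 5.

C1: d = 8, c = 4; 8 ≥ 4 (want <)  ✗
C2: d = 8 is outside [9, 12]  ✗
C3: max(8, 4, 8) = 8  ✓
C4: c = 4 is even  ✓
C5: min(4, 8, 8) = 4, not 2  ✗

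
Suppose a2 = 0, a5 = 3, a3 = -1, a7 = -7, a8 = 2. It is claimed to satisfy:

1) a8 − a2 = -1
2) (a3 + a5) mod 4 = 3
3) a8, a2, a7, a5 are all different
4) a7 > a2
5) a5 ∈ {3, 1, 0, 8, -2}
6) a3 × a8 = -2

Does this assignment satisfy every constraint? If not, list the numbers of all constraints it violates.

1) a8 − a2 = 2 − 0 = 2, not -1  no
2) a3 + a5 = 2; 2 mod 4 = 2, not 3  no
3) values 2, 0, -7, 3 are pairwise distinct  yes
4) a7 = -7, a2 = 0; -7 ≤ 0 (want >)  no
5) a5 = 3 is in {3, 1, 0, 8, -2}  yes
6) a3 × a8 = -1 × 2 = -2  yes

Constraints 1, 2, and 4 are violated.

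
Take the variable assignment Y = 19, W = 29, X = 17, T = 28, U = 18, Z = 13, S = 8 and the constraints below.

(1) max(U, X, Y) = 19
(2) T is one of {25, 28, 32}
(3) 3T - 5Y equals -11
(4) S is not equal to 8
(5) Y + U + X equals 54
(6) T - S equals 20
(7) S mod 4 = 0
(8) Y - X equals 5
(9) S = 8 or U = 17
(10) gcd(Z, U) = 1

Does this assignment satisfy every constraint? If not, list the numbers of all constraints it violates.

(1) max(18, 17, 19) = 19 — holds.
(2) T = 28 is in {25, 28, 32} — holds.
(3) 3T - 5Y = 3(28) - 5(19) = -11 — holds.
(4) S = 8, but 8 is required to differ — does not hold.
(5) Y + U + X = 19 + 18 + 17 = 54 — holds.
(6) T - S = 28 - 8 = 20 — holds.
(7) 8 mod 4 = 0 — holds.
(8) Y - X = 19 - 17 = 2, not 5 — does not hold.
(9) S = 8 = 8 (first disjunct) — holds.
(10) gcd(13, 18) = 1 — holds.

The assignment fails constraints 4, 8.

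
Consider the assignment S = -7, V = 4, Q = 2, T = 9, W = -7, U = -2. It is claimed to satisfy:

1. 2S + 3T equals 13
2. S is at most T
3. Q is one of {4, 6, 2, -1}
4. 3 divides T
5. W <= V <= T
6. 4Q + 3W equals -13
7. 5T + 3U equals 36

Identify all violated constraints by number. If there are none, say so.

1. 2S + 3T = 2(-7) + 3(9) = 13 — OK.
2. S = -7, T = 9; -7 ≤ 9 — OK.
3. Q = 2 is in {4, 6, 2, -1} — OK.
4. 9 / 3 = 3, so 3 divides 9 — OK.
5. values -7 <= 4 <= 9 — OK.
6. 4Q + 3W = 4(2) + 3(-7) = -13 — OK.
7. 5T + 3U = 5(9) + 3(-2) = 39, not 36 — violated.

Constraint 7 does not hold.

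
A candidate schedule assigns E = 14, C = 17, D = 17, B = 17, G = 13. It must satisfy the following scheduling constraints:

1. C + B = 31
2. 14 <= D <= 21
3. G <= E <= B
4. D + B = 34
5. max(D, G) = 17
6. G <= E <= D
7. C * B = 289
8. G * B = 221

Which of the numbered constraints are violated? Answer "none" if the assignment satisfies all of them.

1. C + B = 17 + 17 = 34, not 31 — does not hold.
2. D = 17 lies in [14, 21] — holds.
3. values 13 <= 14 <= 17 — holds.
4. D + B = 17 + 17 = 34 — holds.
5. max(17, 13) = 17 — holds.
6. values 13 <= 14 <= 17 — holds.
7. C * B = 17 * 17 = 289 — holds.
8. G * B = 13 * 17 = 221 — holds.

The assignment fails constraint 1.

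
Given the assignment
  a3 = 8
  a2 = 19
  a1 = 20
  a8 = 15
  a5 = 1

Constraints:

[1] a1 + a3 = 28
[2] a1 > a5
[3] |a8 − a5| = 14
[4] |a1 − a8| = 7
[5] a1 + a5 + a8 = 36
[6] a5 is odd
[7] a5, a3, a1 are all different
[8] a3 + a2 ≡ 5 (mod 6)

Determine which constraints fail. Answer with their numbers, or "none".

[1] a1 + a3 = 20 + 8 = 28  ✔
[2] a1 = 20, a5 = 1; 20 > 1  ✔
[3] |15 − 1| = 14  ✔
[4] |20 − 15| = 5, not 7  ✘
[5] a1 + a5 + a8 = 20 + 1 + 15 = 36  ✔
[6] a5 = 1 is odd  ✔
[7] values 1, 8, 20 are pairwise distinct  ✔
[8] a3 + a2 = 27; 27 mod 6 = 3, not 5  ✘

Constraints 4, 8 do not hold.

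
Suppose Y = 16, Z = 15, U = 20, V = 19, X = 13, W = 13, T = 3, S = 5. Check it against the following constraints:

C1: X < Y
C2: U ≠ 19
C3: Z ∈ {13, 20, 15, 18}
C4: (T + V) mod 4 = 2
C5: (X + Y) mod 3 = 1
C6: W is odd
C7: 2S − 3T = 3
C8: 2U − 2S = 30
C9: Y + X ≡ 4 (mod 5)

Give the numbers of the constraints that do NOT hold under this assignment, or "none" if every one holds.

The assignment fails constraints 5, 7.

C1: X = 13, Y = 16; 13 < 16  yes
C2: U = 20, and 20 ≠ 19  yes
C3: Z = 15 is in {13, 20, 15, 18}  yes
C4: T + V = 22; 22 mod 4 = 2  yes
C5: X + Y = 29; 29 mod 3 = 2, not 1  no
C6: W = 13 is odd  yes
C7: 2S − 3T = 2(5) − 3(3) = 1, not 3  no
C8: 2U − 2S = 2(20) − 2(5) = 30  yes
C9: Y + X = 29; 29 mod 5 = 4  yes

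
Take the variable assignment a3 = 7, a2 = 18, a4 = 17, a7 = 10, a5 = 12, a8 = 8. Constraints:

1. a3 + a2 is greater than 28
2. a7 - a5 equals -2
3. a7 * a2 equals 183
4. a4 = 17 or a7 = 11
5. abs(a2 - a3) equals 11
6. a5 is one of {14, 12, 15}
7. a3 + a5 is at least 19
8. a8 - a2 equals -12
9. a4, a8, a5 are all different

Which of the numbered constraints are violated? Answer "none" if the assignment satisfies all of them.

Constraints 1, 3, 8 do not hold.

1. a3 + a2 = 7 + 18 = 25; 25 ≤ 28, bound 28 not met — does not hold.
2. a7 - a5 = 10 - 12 = -2 — holds.
3. a7 * a2 = 10 * 18 = 180, not 183 — does not hold.
4. a4 = 17 = 17 (first disjunct) — holds.
5. abs(18 - 7) = 11 — holds.
6. a5 = 12 is in {14, 12, 15} — holds.
7. a3 + a5 = 7 + 12 = 19; 19 ≥ 19 — holds.
8. a8 - a2 = 8 - 18 = -10, not -12 — does not hold.
9. values 17, 8, 12 are pairwise distinct — holds.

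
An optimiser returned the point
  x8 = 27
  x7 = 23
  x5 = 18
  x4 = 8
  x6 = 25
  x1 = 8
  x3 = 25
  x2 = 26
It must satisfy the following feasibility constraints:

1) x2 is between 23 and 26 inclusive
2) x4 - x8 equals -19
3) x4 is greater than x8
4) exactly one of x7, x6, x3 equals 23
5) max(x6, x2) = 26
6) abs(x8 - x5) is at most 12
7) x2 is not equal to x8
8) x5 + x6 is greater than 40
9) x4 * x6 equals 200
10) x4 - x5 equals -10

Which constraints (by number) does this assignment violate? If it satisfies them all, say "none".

Constraint 3 is violated.

1) x2 = 26 lies in [23, 26] — holds.
2) x4 - x8 = 8 - 27 = -19 — holds.
3) x4 = 8, x8 = 27; 8 ≤ 27 (want >) — does not hold.
4) x7=23, x6=25, x3=25; 1 of them equals 23 — holds.
5) max(25, 26) = 26 — holds.
6) abs(27 - 18) = 9; 9 ≤ 12 — holds.
7) x2 = 26, x8 = 27; distinct — holds.
8) x5 + x6 = 18 + 25 = 43; 43 > 40 — holds.
9) x4 * x6 = 8 * 25 = 200 — holds.
10) x4 - x5 = 8 - 18 = -10 — holds.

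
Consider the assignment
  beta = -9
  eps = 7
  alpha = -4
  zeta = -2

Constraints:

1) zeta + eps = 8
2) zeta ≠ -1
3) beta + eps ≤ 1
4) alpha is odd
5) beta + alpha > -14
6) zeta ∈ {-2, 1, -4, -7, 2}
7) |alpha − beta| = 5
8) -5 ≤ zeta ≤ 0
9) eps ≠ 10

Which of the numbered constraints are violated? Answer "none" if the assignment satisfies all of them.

1) zeta + eps = -2 + 7 = 5, not 8  fails
2) zeta = -2, and -2 ≠ -1  holds
3) beta + eps = -9 + 7 = -2; -2 ≤ 1  holds
4) alpha = -4 is even  fails
5) beta + alpha = -9 + (-4) = -13; -13 > -14  holds
6) zeta = -2 is in {-2, 1, -4, -7, 2}  holds
7) |-4 − (-9)| = 5  holds
8) zeta = -2 lies in [-5, 0]  holds
9) eps = 7, and 7 ≠ 10  holds

Violated: 1 and 4.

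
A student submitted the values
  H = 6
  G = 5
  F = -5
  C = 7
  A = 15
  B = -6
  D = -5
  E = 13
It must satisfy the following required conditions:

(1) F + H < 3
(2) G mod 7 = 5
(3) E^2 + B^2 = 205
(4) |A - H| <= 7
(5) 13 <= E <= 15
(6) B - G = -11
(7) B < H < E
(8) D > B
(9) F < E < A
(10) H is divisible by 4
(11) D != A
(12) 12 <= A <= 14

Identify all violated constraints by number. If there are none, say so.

The assignment fails constraints 4, 10, and 12.

(1) F + H = -5 + 6 = 1; 1 < 3 — holds.
(2) 5 mod 7 = 5 — holds.
(3) E^2 + B^2 = 13^2 + (-6)^2 = 169 + 36 = 205 — holds.
(4) |15 - 6| = 9; 9 > 7, exceeds bound 7 — does not hold.
(5) E = 13 lies in [13, 15] — holds.
(6) B - G = -6 - 5 = -11 — holds.
(7) values -6 < 6 < 13 — holds.
(8) D = -5, B = -6; -5 > -6 — holds.
(9) values -5 < 13 < 15 — holds.
(10) 6 = 4*1 + 2, so 4 does not divide 6 — does not hold.
(11) D = -5, A = 15; distinct — holds.
(12) A = 15 is outside [12, 14] — does not hold.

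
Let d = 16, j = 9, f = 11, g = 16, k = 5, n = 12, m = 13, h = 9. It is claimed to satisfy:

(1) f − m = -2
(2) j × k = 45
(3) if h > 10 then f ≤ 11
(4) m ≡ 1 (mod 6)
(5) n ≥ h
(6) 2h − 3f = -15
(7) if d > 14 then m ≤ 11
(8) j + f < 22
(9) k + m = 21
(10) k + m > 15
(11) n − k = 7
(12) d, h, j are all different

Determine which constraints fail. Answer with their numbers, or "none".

(1) f − m = 11 − 13 = -2  true
(2) j × k = 9 × 5 = 45  true
(3) h = 9, not > 10; antecedent false, conditional vacuously true  true
(4) 13 mod 6 = 1  true
(5) n = 12, h = 9; 12 ≥ 9  true
(6) 2h − 3f = 2(9) − 3(11) = -15  true
(7) d = 16 > 14, so we need m ≤ 11; but m = 13 > 11  false
(8) j + f = 9 + 11 = 20; 20 < 22  true
(9) k + m = 5 + 13 = 18, not 21  false
(10) k + m = 5 + 13 = 18; 18 > 15  true
(11) n − k = 12 − 5 = 7  true
(12) h = j = 9, not all different  false

Constraints 7, 9, 12 are violated.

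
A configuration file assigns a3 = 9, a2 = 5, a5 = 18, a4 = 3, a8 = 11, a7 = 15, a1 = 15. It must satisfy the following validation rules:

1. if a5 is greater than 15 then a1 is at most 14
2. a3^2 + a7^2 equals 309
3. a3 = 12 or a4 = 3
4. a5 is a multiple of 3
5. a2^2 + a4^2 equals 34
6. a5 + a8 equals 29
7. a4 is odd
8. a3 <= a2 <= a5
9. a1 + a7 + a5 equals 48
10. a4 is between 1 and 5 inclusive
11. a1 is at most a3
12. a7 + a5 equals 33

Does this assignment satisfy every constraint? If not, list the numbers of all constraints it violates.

No — constraints 1, 2, 8, 11 are not satisfied.

1. a5 = 18 > 15, so we need a1 ≤ 14; but a1 = 15 > 14  fails
2. a3^2 + a7^2 = 9^2 + 15^2 = 81 + 225 = 306, not 309  fails
3. a3 = 9 ≠ 12, but a4 = 3 = 3 (second disjunct)  holds
4. 18 / 3 = 6, so 3 divides 18  holds
5. a2^2 + a4^2 = 5^2 + 3^2 = 25 + 9 = 34  holds
6. a5 + a8 = 18 + 11 = 29  holds
7. a4 = 3 is odd  holds
8. values 9, 5, 18; a3 = 9 is not <= a2 = 5  fails
9. a1 + a7 + a5 = 15 + 15 + 18 = 48  holds
10. a4 = 3 lies in [1, 5]  holds
11. a1 = 15, a3 = 9; 15 > 9 (want ≤)  fails
12. a7 + a5 = 15 + 18 = 33  holds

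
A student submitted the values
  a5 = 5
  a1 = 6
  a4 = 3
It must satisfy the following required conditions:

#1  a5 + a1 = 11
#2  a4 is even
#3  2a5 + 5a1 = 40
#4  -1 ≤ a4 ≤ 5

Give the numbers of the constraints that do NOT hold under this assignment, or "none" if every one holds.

#1 a5 + a1 = 5 + 6 = 11  holds
#2 a4 = 3 is odd  fails
#3 2a5 + 5a1 = 2(5) + 5(6) = 40  holds
#4 a4 = 3 lies in [-1, 5]  holds

Constraint 2 is violated.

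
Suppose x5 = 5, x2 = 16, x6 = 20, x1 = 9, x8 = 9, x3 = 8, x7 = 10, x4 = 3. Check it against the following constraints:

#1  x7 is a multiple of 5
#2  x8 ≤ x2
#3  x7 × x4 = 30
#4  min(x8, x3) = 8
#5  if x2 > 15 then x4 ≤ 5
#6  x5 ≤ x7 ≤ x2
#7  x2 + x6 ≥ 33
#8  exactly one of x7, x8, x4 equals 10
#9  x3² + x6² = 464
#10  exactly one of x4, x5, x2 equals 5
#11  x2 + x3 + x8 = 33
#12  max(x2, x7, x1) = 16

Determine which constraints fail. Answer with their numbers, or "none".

None — every constraint holds.

#1 10 / 5 = 2, so 5 divides 10 — holds.
#2 x8 = 9, x2 = 16; 9 ≤ 16 — holds.
#3 x7 × x4 = 10 × 3 = 30 — holds.
#4 min(9, 8) = 8 — holds.
#5 x2 = 16 > 15, so we need x4 ≤ 5; x4 = 3 ≤ 5 — holds.
#6 values 5 ≤ 10 ≤ 16 — holds.
#7 x2 + x6 = 16 + 20 = 36; 36 ≥ 33 — holds.
#8 x7=10, x8=9, x4=3; 1 of them equals 10 — holds.
#9 x3² + x6² = 8² + 20² = 64 + 400 = 464 — holds.
#10 x4=3, x5=5, x2=16; 1 of them equals 5 — holds.
#11 x2 + x3 + x8 = 16 + 8 + 9 = 33 — holds.
#12 max(16, 10, 9) = 16 — holds.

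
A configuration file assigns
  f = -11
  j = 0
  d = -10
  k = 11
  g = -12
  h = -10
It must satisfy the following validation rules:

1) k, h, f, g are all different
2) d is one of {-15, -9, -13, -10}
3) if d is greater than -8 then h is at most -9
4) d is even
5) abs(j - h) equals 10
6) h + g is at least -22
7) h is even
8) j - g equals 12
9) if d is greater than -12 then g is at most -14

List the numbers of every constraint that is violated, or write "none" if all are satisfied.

The assignment fails constraint 9.

1) values 11, -10, -11, -12 are pairwise distinct — holds.
2) d = -10 is in {-15, -9, -13, -10} — holds.
3) d = -10, not > -8; antecedent false, conditional vacuously true — holds.
4) d = -10 is even — holds.
5) abs(0 - (-10)) = 10 — holds.
6) h + g = -10 + (-12) = -22; -22 ≥ -22 — holds.
7) h = -10 is even — holds.
8) j - g = 0 - (-12) = 12 — holds.
9) d = -10 > -12, so we need g ≤ -14; but g = -12 > -14 — fails.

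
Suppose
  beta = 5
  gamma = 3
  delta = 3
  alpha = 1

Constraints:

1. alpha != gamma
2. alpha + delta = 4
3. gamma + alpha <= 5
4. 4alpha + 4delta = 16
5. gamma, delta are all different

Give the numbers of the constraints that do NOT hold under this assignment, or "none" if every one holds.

Constraint 5 does not hold.

1. alpha = 1, gamma = 3; distinct  holds
2. alpha + delta = 1 + 3 = 4  holds
3. gamma + alpha = 3 + 1 = 4; 4 ≤ 5  holds
4. 4alpha + 4delta = 4(1) + 4(3) = 16  holds
5. gamma = delta = 3, not all different  fails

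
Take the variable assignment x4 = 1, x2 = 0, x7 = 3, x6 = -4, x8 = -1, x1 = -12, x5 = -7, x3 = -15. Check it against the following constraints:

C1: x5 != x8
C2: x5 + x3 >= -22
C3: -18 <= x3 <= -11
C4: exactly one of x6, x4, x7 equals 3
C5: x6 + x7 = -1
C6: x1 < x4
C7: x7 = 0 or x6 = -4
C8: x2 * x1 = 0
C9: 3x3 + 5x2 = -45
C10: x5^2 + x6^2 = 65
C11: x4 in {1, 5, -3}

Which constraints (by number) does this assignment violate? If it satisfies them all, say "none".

C1: x5 = -7, x8 = -1; distinct  ✓
C2: x5 + x3 = -7 + (-15) = -22; -22 ≥ -22  ✓
C3: x3 = -15 lies in [-18, -11]  ✓
C4: x6=-4, x4=1, x7=3; 1 of them equals 3  ✓
C5: x6 + x7 = -4 + 3 = -1  ✓
C6: x1 = -12, x4 = 1; -12 < 1  ✓
C7: x7 = 3 ≠ 0, but x6 = -4 = -4 (second disjunct)  ✓
C8: x2 * x1 = 0 * (-12) = 0  ✓
C9: 3x3 + 5x2 = 3(-15) + 5(0) = -45  ✓
C10: x5^2 + x6^2 = (-7)^2 + (-4)^2 = 49 + 16 = 65  ✓
C11: x4 = 1 is in {1, 5, -3}  ✓

All constraints are satisfied.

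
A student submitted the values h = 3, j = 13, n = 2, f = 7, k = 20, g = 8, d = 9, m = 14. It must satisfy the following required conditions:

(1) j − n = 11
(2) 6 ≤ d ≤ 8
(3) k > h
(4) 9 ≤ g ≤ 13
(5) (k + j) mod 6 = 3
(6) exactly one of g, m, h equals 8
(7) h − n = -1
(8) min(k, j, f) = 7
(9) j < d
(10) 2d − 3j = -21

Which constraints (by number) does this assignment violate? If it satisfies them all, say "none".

Constraints 2, 4, 7, 9 do not hold.

(1) j − n = 13 − 2 = 11  yes
(2) d = 9 is outside [6, 8]  no
(3) k = 20, h = 3; 20 > 3  yes
(4) g = 8 is outside [9, 13]  no
(5) k + j = 33; 33 mod 6 = 3  yes
(6) g=8, m=14, h=3; 1 of them equals 8  yes
(7) h − n = 3 − 2 = 1, not -1  no
(8) min(20, 13, 7) = 7  yes
(9) j = 13, d = 9; 13 ≥ 9 (want <)  no
(10) 2d − 3j = 2(9) − 3(13) = -21  yes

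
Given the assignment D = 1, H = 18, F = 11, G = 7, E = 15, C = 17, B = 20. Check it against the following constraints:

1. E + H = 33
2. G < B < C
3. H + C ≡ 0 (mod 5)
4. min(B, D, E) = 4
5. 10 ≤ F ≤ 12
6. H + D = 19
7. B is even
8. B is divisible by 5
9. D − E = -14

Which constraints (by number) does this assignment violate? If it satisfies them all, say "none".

1. E + H = 15 + 18 = 33 — OK.
2. values 7, 20, 17; B = 20 is not < C = 17 — violated.
3. H + C = 35; 35 mod 5 = 0 — OK.
4. min(20, 1, 15) = 1, not 4 — violated.
5. F = 11 lies in [10, 12] — OK.
6. H + D = 18 + 1 = 19 — OK.
7. B = 20 is even — OK.
8. 20 / 5 = 4, so 5 divides 20 — OK.
9. D − E = 1 − 15 = -14 — OK.

Constraints 2 and 4 do not hold.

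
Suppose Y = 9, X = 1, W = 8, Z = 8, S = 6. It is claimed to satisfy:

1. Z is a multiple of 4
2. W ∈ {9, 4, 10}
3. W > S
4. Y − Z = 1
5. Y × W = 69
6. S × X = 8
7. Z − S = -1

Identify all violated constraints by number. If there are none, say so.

Constraints 2, 5, 6, and 7 are violated.

1. 8 / 4 = 2, so 4 divides 8  holds
2. W = 8 is not in {9, 4, 10}  fails
3. W = 8, S = 6; 8 > 6  holds
4. Y − Z = 9 − 8 = 1  holds
5. Y × W = 9 × 8 = 72, not 69  fails
6. S × X = 6 × 1 = 6, not 8  fails
7. Z − S = 8 − 6 = 2, not -1  fails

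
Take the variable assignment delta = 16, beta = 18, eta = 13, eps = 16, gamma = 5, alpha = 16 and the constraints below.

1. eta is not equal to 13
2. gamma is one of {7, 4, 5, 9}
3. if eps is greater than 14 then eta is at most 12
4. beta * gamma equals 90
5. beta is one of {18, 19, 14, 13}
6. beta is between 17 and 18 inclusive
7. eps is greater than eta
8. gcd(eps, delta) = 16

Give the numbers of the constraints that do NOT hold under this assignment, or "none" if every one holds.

1. eta = 13, but 13 is required to differ — does not hold.
2. gamma = 5 is in {7, 4, 5, 9} — holds.
3. eps = 16 > 14, so we need eta ≤ 12; but eta = 13 > 12 — does not hold.
4. beta * gamma = 18 * 5 = 90 — holds.
5. beta = 18 is in {18, 19, 14, 13} — holds.
6. beta = 18 lies in [17, 18] — holds.
7. eps = 16, eta = 13; 16 > 13 — holds.
8. gcd(16, 16) = 16 — holds.

The assignment fails constraints 1 and 3.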